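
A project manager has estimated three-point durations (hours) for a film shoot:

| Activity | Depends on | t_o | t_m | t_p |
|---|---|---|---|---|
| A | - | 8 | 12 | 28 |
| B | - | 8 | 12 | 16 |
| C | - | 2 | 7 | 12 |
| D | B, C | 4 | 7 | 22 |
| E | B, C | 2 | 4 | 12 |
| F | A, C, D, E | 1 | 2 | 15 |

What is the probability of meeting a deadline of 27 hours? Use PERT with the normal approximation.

te_A = (8 + 4·12 + 28)/6 = 84/6 = 14; σ²_A = ((28−8)/6)² = 11.111
te_B = (8 + 4·12 + 16)/6 = 72/6 = 12; σ²_B = ((16−8)/6)² = 1.778
te_C = (2 + 4·7 + 12)/6 = 42/6 = 7; σ²_C = ((12−2)/6)² = 2.778
te_D = (4 + 4·7 + 22)/6 = 54/6 = 9; σ²_D = ((22−4)/6)² = 9.000
te_E = (2 + 4·4 + 12)/6 = 30/6 = 5; σ²_E = ((12−2)/6)² = 2.778
te_F = (1 + 4·2 + 15)/6 = 24/6 = 4; σ²_F = ((15−1)/6)² = 5.444

Forward pass:
ES_A = 0; EF_A = 14
ES_B = 0; EF_B = 12
ES_C = 0; EF_C = 7
ES_D = max(EF_B=12, EF_C=7) = 12; EF_D = 12+9 = 21
ES_E = max(EF_B=12, EF_C=7) = 12; EF_E = 12+5 = 17
ES_F = max(EF_A=14, EF_C=7, EF_D=21, EF_E=17) = 21; EF_F = 21+4 = 25
Expected project duration μ = 25 hours. Critical path: B → D → F.

Variance along critical path = 1.778 + 9.000 + 5.444 = 16.222; σ = √16.222 = 4.028 hours.
Z = (27 − 25) / 4.028 = 0.497
P(T ≤ 27) = Φ(0.497) ≈ 0.690

0.690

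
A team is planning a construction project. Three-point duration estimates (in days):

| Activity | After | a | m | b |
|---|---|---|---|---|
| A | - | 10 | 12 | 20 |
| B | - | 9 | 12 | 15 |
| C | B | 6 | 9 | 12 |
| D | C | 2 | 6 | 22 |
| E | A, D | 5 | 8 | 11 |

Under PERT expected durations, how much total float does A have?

te_A = (10 + 4·12 + 20)/6 = 78/6 = 13
te_B = (9 + 4·12 + 15)/6 = 72/6 = 12
te_C = (6 + 4·9 + 12)/6 = 54/6 = 9
te_D = (2 + 4·6 + 22)/6 = 48/6 = 8
te_E = (5 + 4·8 + 11)/6 = 48/6 = 8

Forward pass:
ES_A = 0; EF_A = 13
ES_B = 0; EF_B = 12
ES_C = 12; EF_C = 12+9 = 21
ES_D = 21; EF_D = 21+8 = 29
ES_E = max(EF_A=13, EF_D=29) = 29; EF_E = 29+8 = 37
Expected project duration μ = 37 days. Critical path: B → C → D → E.

Backward pass:
LF_E = 37; LS_E = 37−8 = 29
LF_D = LS_E = 29; LS_D = 29−8 = 21
LF_C = LS_D = 21; LS_C = 21−9 = 12
LF_B = LS_C = 12; LS_B = 12−12 = 0
LF_A = LS_E = 29; LS_A = 29−13 = 16
Slack_A = LS_A − ES_A = 16 − 0 = 16

16 days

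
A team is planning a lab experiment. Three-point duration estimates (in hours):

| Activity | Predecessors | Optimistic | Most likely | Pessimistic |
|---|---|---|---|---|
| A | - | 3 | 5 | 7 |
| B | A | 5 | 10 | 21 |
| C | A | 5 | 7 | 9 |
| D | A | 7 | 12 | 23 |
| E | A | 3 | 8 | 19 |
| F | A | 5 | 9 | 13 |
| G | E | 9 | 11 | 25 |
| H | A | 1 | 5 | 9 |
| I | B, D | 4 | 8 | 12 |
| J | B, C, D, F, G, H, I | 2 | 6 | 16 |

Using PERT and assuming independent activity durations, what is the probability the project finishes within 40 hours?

0.910

te_A = (3 + 4·5 + 7)/6 = 30/6 = 5; σ²_A = ((7−3)/6)² = 0.444
te_B = (5 + 4·10 + 21)/6 = 66/6 = 11; σ²_B = ((21−5)/6)² = 7.111
te_C = (5 + 4·7 + 9)/6 = 42/6 = 7; σ²_C = ((9−5)/6)² = 0.444
te_D = (7 + 4·12 + 23)/6 = 78/6 = 13; σ²_D = ((23−7)/6)² = 7.111
te_E = (3 + 4·8 + 19)/6 = 54/6 = 9; σ²_E = ((19−3)/6)² = 7.111
te_F = (5 + 4·9 + 13)/6 = 54/6 = 9; σ²_F = ((13−5)/6)² = 1.778
te_G = (9 + 4·11 + 25)/6 = 78/6 = 13; σ²_G = ((25−9)/6)² = 7.111
te_H = (1 + 4·5 + 9)/6 = 30/6 = 5; σ²_H = ((9−1)/6)² = 1.778
te_I = (4 + 4·8 + 12)/6 = 48/6 = 8; σ²_I = ((12−4)/6)² = 1.778
te_J = (2 + 4·6 + 16)/6 = 42/6 = 7; σ²_J = ((16−2)/6)² = 5.444

Forward pass:
ES_A = 0; EF_A = 5
ES_B = 5; EF_B = 5+11 = 16
ES_C = 5; EF_C = 5+7 = 12
ES_D = 5; EF_D = 5+13 = 18
ES_E = 5; EF_E = 5+9 = 14
ES_F = 5; EF_F = 5+9 = 14
ES_G = 14; EF_G = 14+13 = 27
ES_H = 5; EF_H = 5+5 = 10
ES_I = max(EF_B=16, EF_D=18) = 18; EF_I = 18+8 = 26
ES_J = max(EF_B=16, EF_C=12, EF_D=18, EF_F=14, EF_G=27, EF_H=10, EF_I=26) = 27; EF_J = 27+7 = 34
Expected project duration μ = 34 hours. Critical path: A → E → G → J.

Variance along critical path = 0.444 + 7.111 + 7.111 + 5.444 = 20.111; σ = √20.111 = 4.485 hours.
Z = (40 − 34) / 4.485 = 1.338
P(T ≤ 40) = Φ(1.338) ≈ 0.910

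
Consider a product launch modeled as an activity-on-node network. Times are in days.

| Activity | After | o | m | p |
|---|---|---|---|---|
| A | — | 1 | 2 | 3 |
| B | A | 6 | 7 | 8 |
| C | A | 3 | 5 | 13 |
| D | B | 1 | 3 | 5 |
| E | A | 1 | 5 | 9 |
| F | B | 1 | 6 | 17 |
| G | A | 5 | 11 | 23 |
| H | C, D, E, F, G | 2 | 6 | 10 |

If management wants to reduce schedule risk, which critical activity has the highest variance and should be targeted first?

te_A = (1 + 4·2 + 3)/6 = 12/6 = 2; σ²_A = ((3−1)/6)² = 0.111
te_B = (6 + 4·7 + 8)/6 = 42/6 = 7; σ²_B = ((8−6)/6)² = 0.111
te_C = (3 + 4·5 + 13)/6 = 36/6 = 6; σ²_C = ((13−3)/6)² = 2.778
te_D = (1 + 4·3 + 5)/6 = 18/6 = 3; σ²_D = ((5−1)/6)² = 0.444
te_E = (1 + 4·5 + 9)/6 = 30/6 = 5; σ²_E = ((9−1)/6)² = 1.778
te_F = (1 + 4·6 + 17)/6 = 42/6 = 7; σ²_F = ((17−1)/6)² = 7.111
te_G = (5 + 4·11 + 23)/6 = 72/6 = 12; σ²_G = ((23−5)/6)² = 9.000
te_H = (2 + 4·6 + 10)/6 = 36/6 = 6; σ²_H = ((10−2)/6)² = 1.778

Forward pass:
ES_A = 0; EF_A = 2
ES_B = 2; EF_B = 2+7 = 9
ES_C = 2; EF_C = 2+6 = 8
ES_D = 9; EF_D = 9+3 = 12
ES_E = 2; EF_E = 2+5 = 7
ES_F = 9; EF_F = 9+7 = 16
ES_G = 2; EF_G = 2+12 = 14
ES_H = max(EF_C=8, EF_D=12, EF_E=7, EF_F=16, EF_G=14) = 16; EF_H = 16+6 = 22
Expected project duration μ = 22 days. Critical path: A → B → F → H.

Variances on critical path: σ²_A=0.111, σ²_B=0.111, σ²_F=7.111, σ²_H=1.778.
Largest is σ²_F = 7.111.

F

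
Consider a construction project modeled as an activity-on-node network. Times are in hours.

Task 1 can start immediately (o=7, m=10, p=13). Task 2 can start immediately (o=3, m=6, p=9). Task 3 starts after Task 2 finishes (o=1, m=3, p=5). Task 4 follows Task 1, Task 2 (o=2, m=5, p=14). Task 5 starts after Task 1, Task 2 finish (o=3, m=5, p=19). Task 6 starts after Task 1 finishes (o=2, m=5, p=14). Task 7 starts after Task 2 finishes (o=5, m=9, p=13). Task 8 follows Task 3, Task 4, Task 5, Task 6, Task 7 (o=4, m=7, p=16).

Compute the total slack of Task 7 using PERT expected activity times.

te_Task 1 = (7 + 4·10 + 13)/6 = 60/6 = 10
te_Task 2 = (3 + 4·6 + 9)/6 = 36/6 = 6
te_Task 3 = (1 + 4·3 + 5)/6 = 18/6 = 3
te_Task 4 = (2 + 4·5 + 14)/6 = 36/6 = 6
te_Task 5 = (3 + 4·5 + 19)/6 = 42/6 = 7
te_Task 6 = (2 + 4·5 + 14)/6 = 36/6 = 6
te_Task 7 = (5 + 4·9 + 13)/6 = 54/6 = 9
te_Task 8 = (4 + 4·7 + 16)/6 = 48/6 = 8

Forward pass:
ES_Task 1 = 0; EF_Task 1 = 10
ES_Task 2 = 0; EF_Task 2 = 6
ES_Task 3 = 6; EF_Task 3 = 6+3 = 9
ES_Task 4 = max(EF_Task 1=10, EF_Task 2=6) = 10; EF_Task 4 = 10+6 = 16
ES_Task 5 = max(EF_Task 1=10, EF_Task 2=6) = 10; EF_Task 5 = 10+7 = 17
ES_Task 6 = 10; EF_Task 6 = 10+6 = 16
ES_Task 7 = 6; EF_Task 7 = 6+9 = 15
ES_Task 8 = max(EF_Task 3=9, EF_Task 4=16, EF_Task 5=17, EF_Task 6=16, EF_Task 7=15) = 17; EF_Task 8 = 17+8 = 25
Expected project duration μ = 25 hours. Critical path: Task 1 → Task 5 → Task 8.

Backward pass:
LF_Task 8 = 25; LS_Task 8 = 25−8 = 17
LF_Task 7 = LS_Task 8 = 17; LS_Task 7 = 17−9 = 8
LF_Task 6 = LS_Task 8 = 17; LS_Task 6 = 17−6 = 11
LF_Task 5 = LS_Task 8 = 17; LS_Task 5 = 17−7 = 10
LF_Task 4 = LS_Task 8 = 17; LS_Task 4 = 17−6 = 11
LF_Task 3 = LS_Task 8 = 17; LS_Task 3 = 17−3 = 14
LF_Task 2 = min(LS_Task 3=14, LS_Task 4=11, LS_Task 5=10, LS_Task 7=8) = 8; LS_Task 2 = 8−6 = 2
LF_Task 1 = min(LS_Task 4=11, LS_Task 5=10, LS_Task 6=11) = 10; LS_Task 1 = 10−10 = 0
Slack_Task 7 = LS_Task 7 − ES_Task 7 = 8 − 6 = 2

2 hours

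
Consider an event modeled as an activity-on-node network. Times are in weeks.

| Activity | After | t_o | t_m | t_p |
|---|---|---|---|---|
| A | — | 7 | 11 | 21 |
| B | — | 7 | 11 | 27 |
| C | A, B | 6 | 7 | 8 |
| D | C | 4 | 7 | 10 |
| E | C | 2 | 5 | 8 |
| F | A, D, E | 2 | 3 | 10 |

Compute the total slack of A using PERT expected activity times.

te_A = (7 + 4·11 + 21)/6 = 72/6 = 12
te_B = (7 + 4·11 + 27)/6 = 78/6 = 13
te_C = (6 + 4·7 + 8)/6 = 42/6 = 7
te_D = (4 + 4·7 + 10)/6 = 42/6 = 7
te_E = (2 + 4·5 + 8)/6 = 30/6 = 5
te_F = (2 + 4·3 + 10)/6 = 24/6 = 4

Forward pass:
ES_A = 0; EF_A = 12
ES_B = 0; EF_B = 13
ES_C = max(EF_A=12, EF_B=13) = 13; EF_C = 13+7 = 20
ES_D = 20; EF_D = 20+7 = 27
ES_E = 20; EF_E = 20+5 = 25
ES_F = max(EF_A=12, EF_D=27, EF_E=25) = 27; EF_F = 27+4 = 31
Expected project duration μ = 31 weeks. Critical path: B → C → D → F.

Backward pass:
LF_F = 31; LS_F = 31−4 = 27
LF_E = LS_F = 27; LS_E = 27−5 = 22
LF_D = LS_F = 27; LS_D = 27−7 = 20
LF_C = min(LS_D=20, LS_E=22) = 20; LS_C = 20−7 = 13
LF_B = LS_C = 13; LS_B = 13−13 = 0
LF_A = min(LS_C=13, LS_F=27) = 13; LS_A = 13−12 = 1
Slack_A = LS_A − ES_A = 1 − 0 = 1

1 weeks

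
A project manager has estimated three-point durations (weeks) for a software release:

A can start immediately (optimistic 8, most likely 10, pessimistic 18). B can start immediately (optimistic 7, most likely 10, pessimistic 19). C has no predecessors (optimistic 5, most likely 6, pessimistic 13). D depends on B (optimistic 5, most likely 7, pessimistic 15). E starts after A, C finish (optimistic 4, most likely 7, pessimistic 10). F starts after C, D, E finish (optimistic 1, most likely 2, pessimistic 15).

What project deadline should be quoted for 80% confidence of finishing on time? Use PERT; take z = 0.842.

25.9 weeks

te_A = (8 + 4·10 + 18)/6 = 66/6 = 11; σ²_A = ((18−8)/6)² = 2.778
te_B = (7 + 4·10 + 19)/6 = 66/6 = 11; σ²_B = ((19−7)/6)² = 4.000
te_C = (5 + 4·6 + 13)/6 = 42/6 = 7; σ²_C = ((13−5)/6)² = 1.778
te_D = (5 + 4·7 + 15)/6 = 48/6 = 8; σ²_D = ((15−5)/6)² = 2.778
te_E = (4 + 4·7 + 10)/6 = 42/6 = 7; σ²_E = ((10−4)/6)² = 1.000
te_F = (1 + 4·2 + 15)/6 = 24/6 = 4; σ²_F = ((15−1)/6)² = 5.444

Forward pass:
ES_A = 0; EF_A = 11
ES_B = 0; EF_B = 11
ES_C = 0; EF_C = 7
ES_D = 11; EF_D = 11+8 = 19
ES_E = max(EF_A=11, EF_C=7) = 11; EF_E = 11+7 = 18
ES_F = max(EF_C=7, EF_D=19, EF_E=18) = 19; EF_F = 19+4 = 23
Expected project duration μ = 23 weeks. Critical path: B → D → F.

Variance along critical path = 4.000 + 2.778 + 5.444 = 12.222; σ = 3.496 weeks.
D = μ + z·σ = 23 + 0.842·3.496 = 25.9 weeks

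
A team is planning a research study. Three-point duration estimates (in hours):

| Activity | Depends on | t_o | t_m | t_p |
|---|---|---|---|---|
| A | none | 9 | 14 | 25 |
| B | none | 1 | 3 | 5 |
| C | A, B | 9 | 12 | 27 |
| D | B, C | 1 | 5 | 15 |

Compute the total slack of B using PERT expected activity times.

te_A = (9 + 4·14 + 25)/6 = 90/6 = 15
te_B = (1 + 4·3 + 5)/6 = 18/6 = 3
te_C = (9 + 4·12 + 27)/6 = 84/6 = 14
te_D = (1 + 4·5 + 15)/6 = 36/6 = 6

Forward pass:
ES_A = 0; EF_A = 15
ES_B = 0; EF_B = 3
ES_C = max(EF_A=15, EF_B=3) = 15; EF_C = 15+14 = 29
ES_D = max(EF_B=3, EF_C=29) = 29; EF_D = 29+6 = 35
Expected project duration μ = 35 hours. Critical path: A → C → D.

Backward pass:
LF_D = 35; LS_D = 35−6 = 29
LF_C = LS_D = 29; LS_C = 29−14 = 15
LF_B = min(LS_C=15, LS_D=29) = 15; LS_B = 15−3 = 12
LF_A = LS_C = 15; LS_A = 15−15 = 0
Slack_B = LS_B − ES_B = 12 − 0 = 12

12 hours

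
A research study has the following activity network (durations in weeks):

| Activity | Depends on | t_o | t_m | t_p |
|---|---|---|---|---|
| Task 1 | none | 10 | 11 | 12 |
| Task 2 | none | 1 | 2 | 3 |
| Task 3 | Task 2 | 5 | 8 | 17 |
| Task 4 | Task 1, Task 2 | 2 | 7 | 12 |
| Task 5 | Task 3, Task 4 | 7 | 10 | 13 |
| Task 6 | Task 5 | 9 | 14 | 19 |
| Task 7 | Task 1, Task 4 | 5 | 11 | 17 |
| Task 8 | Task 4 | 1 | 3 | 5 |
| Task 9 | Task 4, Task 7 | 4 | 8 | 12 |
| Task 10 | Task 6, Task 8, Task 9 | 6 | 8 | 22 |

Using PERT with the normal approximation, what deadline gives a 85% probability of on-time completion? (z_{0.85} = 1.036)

55.8 weeks

te_Task 1 = (10 + 4·11 + 12)/6 = 66/6 = 11; σ²_Task 1 = ((12−10)/6)² = 0.111
te_Task 2 = (1 + 4·2 + 3)/6 = 12/6 = 2; σ²_Task 2 = ((3−1)/6)² = 0.111
te_Task 3 = (5 + 4·8 + 17)/6 = 54/6 = 9; σ²_Task 3 = ((17−5)/6)² = 4.000
te_Task 4 = (2 + 4·7 + 12)/6 = 42/6 = 7; σ²_Task 4 = ((12−2)/6)² = 2.778
te_Task 5 = (7 + 4·10 + 13)/6 = 60/6 = 10; σ²_Task 5 = ((13−7)/6)² = 1.000
te_Task 6 = (9 + 4·14 + 19)/6 = 84/6 = 14; σ²_Task 6 = ((19−9)/6)² = 2.778
te_Task 7 = (5 + 4·11 + 17)/6 = 66/6 = 11; σ²_Task 7 = ((17−5)/6)² = 4.000
te_Task 8 = (1 + 4·3 + 5)/6 = 18/6 = 3; σ²_Task 8 = ((5−1)/6)² = 0.444
te_Task 9 = (4 + 4·8 + 12)/6 = 48/6 = 8; σ²_Task 9 = ((12−4)/6)² = 1.778
te_Task 10 = (6 + 4·8 + 22)/6 = 60/6 = 10; σ²_Task 10 = ((22−6)/6)² = 7.111

Forward pass:
ES_Task 1 = 0; EF_Task 1 = 11
ES_Task 2 = 0; EF_Task 2 = 2
ES_Task 3 = 2; EF_Task 3 = 2+9 = 11
ES_Task 4 = max(EF_Task 1=11, EF_Task 2=2) = 11; EF_Task 4 = 11+7 = 18
ES_Task 5 = max(EF_Task 3=11, EF_Task 4=18) = 18; EF_Task 5 = 18+10 = 28
ES_Task 6 = 28; EF_Task 6 = 28+14 = 42
ES_Task 7 = max(EF_Task 1=11, EF_Task 4=18) = 18; EF_Task 7 = 18+11 = 29
ES_Task 8 = 18; EF_Task 8 = 18+3 = 21
ES_Task 9 = max(EF_Task 4=18, EF_Task 7=29) = 29; EF_Task 9 = 29+8 = 37
ES_Task 10 = max(EF_Task 6=42, EF_Task 8=21, EF_Task 9=37) = 42; EF_Task 10 = 42+10 = 52
Expected project duration μ = 52 weeks. Critical path: Task 1 → Task 4 → Task 5 → Task 6 → Task 10.

Variance along critical path = 0.111 + 2.778 + 1.000 + 2.778 + 7.111 = 13.778; σ = 3.712 weeks.
D = μ + z·σ = 52 + 1.036·3.712 = 55.8 weeks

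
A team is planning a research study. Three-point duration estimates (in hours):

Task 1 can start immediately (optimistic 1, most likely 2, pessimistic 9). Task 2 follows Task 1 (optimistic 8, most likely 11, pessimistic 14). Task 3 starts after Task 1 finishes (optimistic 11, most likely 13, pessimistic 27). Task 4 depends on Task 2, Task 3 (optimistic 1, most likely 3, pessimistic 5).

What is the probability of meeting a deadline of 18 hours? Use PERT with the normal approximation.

0.163

te_Task 1 = (1 + 4·2 + 9)/6 = 18/6 = 3; σ²_Task 1 = ((9−1)/6)² = 1.778
te_Task 2 = (8 + 4·11 + 14)/6 = 66/6 = 11; σ²_Task 2 = ((14−8)/6)² = 1.000
te_Task 3 = (11 + 4·13 + 27)/6 = 90/6 = 15; σ²_Task 3 = ((27−11)/6)² = 7.111
te_Task 4 = (1 + 4·3 + 5)/6 = 18/6 = 3; σ²_Task 4 = ((5−1)/6)² = 0.444

Forward pass:
ES_Task 1 = 0; EF_Task 1 = 3
ES_Task 2 = 3; EF_Task 2 = 3+11 = 14
ES_Task 3 = 3; EF_Task 3 = 3+15 = 18
ES_Task 4 = max(EF_Task 2=14, EF_Task 3=18) = 18; EF_Task 4 = 18+3 = 21
Expected project duration μ = 21 hours. Critical path: Task 1 → Task 3 → Task 4.

Variance along critical path = 1.778 + 7.111 + 0.444 = 9.333; σ = √9.333 = 3.055 hours.
Z = (18 − 21) / 3.055 = -0.982
P(T ≤ 18) = Φ(-0.982) ≈ 0.163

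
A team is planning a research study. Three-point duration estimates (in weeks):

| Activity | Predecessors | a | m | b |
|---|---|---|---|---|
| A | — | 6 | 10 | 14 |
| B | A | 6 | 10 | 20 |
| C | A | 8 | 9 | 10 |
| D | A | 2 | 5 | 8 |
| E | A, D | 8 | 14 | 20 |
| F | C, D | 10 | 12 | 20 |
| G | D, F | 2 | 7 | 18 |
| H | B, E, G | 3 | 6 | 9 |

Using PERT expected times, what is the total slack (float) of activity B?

19 weeks

te_A = (6 + 4·10 + 14)/6 = 60/6 = 10
te_B = (6 + 4·10 + 20)/6 = 66/6 = 11
te_C = (8 + 4·9 + 10)/6 = 54/6 = 9
te_D = (2 + 4·5 + 8)/6 = 30/6 = 5
te_E = (8 + 4·14 + 20)/6 = 84/6 = 14
te_F = (10 + 4·12 + 20)/6 = 78/6 = 13
te_G = (2 + 4·7 + 18)/6 = 48/6 = 8
te_H = (3 + 4·6 + 9)/6 = 36/6 = 6

Forward pass:
ES_A = 0; EF_A = 10
ES_B = 10; EF_B = 10+11 = 21
ES_C = 10; EF_C = 10+9 = 19
ES_D = 10; EF_D = 10+5 = 15
ES_E = max(EF_A=10, EF_D=15) = 15; EF_E = 15+14 = 29
ES_F = max(EF_C=19, EF_D=15) = 19; EF_F = 19+13 = 32
ES_G = max(EF_D=15, EF_F=32) = 32; EF_G = 32+8 = 40
ES_H = max(EF_B=21, EF_E=29, EF_G=40) = 40; EF_H = 40+6 = 46
Expected project duration μ = 46 weeks. Critical path: A → C → F → G → H.

Backward pass:
LF_H = 46; LS_H = 46−6 = 40
LF_G = LS_H = 40; LS_G = 40−8 = 32
LF_F = LS_G = 32; LS_F = 32−13 = 19
LF_E = LS_H = 40; LS_E = 40−14 = 26
LF_D = min(LS_E=26, LS_F=19, LS_G=32) = 19; LS_D = 19−5 = 14
LF_C = LS_F = 19; LS_C = 19−9 = 10
LF_B = LS_H = 40; LS_B = 40−11 = 29
LF_A = min(LS_B=29, LS_C=10, LS_D=14, LS_E=26) = 10; LS_A = 10−10 = 0
Slack_B = LS_B − ES_B = 29 − 10 = 19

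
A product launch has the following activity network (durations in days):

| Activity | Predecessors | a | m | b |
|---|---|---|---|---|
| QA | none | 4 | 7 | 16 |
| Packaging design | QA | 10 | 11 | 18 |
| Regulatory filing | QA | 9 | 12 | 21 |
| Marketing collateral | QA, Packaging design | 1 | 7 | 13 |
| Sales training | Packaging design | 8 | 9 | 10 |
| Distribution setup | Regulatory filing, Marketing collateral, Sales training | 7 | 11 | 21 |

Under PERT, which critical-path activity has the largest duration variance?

te_QA = (4 + 4·7 + 16)/6 = 48/6 = 8; σ²_QA = ((16−4)/6)² = 4.000
te_Packaging design = (10 + 4·11 + 18)/6 = 72/6 = 12; σ²_Packaging design = ((18−10)/6)² = 1.778
te_Regulatory filing = (9 + 4·12 + 21)/6 = 78/6 = 13; σ²_Regulatory filing = ((21−9)/6)² = 4.000
te_Marketing collateral = (1 + 4·7 + 13)/6 = 42/6 = 7; σ²_Marketing collateral = ((13−1)/6)² = 4.000
te_Sales training = (8 + 4·9 + 10)/6 = 54/6 = 9; σ²_Sales training = ((10−8)/6)² = 0.111
te_Distribution setup = (7 + 4·11 + 21)/6 = 72/6 = 12; σ²_Distribution setup = ((21−7)/6)² = 5.444

Forward pass:
ES_QA = 0; EF_QA = 8
ES_Packaging design = 8; EF_Packaging design = 8+12 = 20
ES_Regulatory filing = 8; EF_Regulatory filing = 8+13 = 21
ES_Marketing collateral = max(EF_QA=8, EF_Packaging design=20) = 20; EF_Marketing collateral = 20+7 = 27
ES_Sales training = 20; EF_Sales training = 20+9 = 29
ES_Distribution setup = max(EF_Regulatory filing=21, EF_Marketing collateral=27, EF_Sales training=29) = 29; EF_Distribution setup = 29+12 = 41
Expected project duration μ = 41 days. Critical path: QA → Packaging design → Sales training → Distribution setup.

Variances on critical path: σ²_QA=4.000, σ²_Packaging design=1.778, σ²_Sales training=0.111, σ²_Distribution setup=5.444.
Largest is σ²_Distribution setup = 5.444.

Distribution setup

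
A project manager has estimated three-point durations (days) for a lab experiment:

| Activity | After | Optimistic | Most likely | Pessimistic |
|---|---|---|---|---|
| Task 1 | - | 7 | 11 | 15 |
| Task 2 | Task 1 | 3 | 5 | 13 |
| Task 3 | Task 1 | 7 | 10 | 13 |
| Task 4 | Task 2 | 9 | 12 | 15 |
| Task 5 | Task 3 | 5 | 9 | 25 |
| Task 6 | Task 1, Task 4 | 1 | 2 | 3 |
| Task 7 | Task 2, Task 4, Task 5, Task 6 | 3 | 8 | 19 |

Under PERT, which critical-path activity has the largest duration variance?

te_Task 1 = (7 + 4·11 + 15)/6 = 66/6 = 11; σ²_Task 1 = ((15−7)/6)² = 1.778
te_Task 2 = (3 + 4·5 + 13)/6 = 36/6 = 6; σ²_Task 2 = ((13−3)/6)² = 2.778
te_Task 3 = (7 + 4·10 + 13)/6 = 60/6 = 10; σ²_Task 3 = ((13−7)/6)² = 1.000
te_Task 4 = (9 + 4·12 + 15)/6 = 72/6 = 12; σ²_Task 4 = ((15−9)/6)² = 1.000
te_Task 5 = (5 + 4·9 + 25)/6 = 66/6 = 11; σ²_Task 5 = ((25−5)/6)² = 11.111
te_Task 6 = (1 + 4·2 + 3)/6 = 12/6 = 2; σ²_Task 6 = ((3−1)/6)² = 0.111
te_Task 7 = (3 + 4·8 + 19)/6 = 54/6 = 9; σ²_Task 7 = ((19−3)/6)² = 7.111

Forward pass:
ES_Task 1 = 0; EF_Task 1 = 11
ES_Task 2 = 11; EF_Task 2 = 11+6 = 17
ES_Task 3 = 11; EF_Task 3 = 11+10 = 21
ES_Task 4 = 17; EF_Task 4 = 17+12 = 29
ES_Task 5 = 21; EF_Task 5 = 21+11 = 32
ES_Task 6 = max(EF_Task 1=11, EF_Task 4=29) = 29; EF_Task 6 = 29+2 = 31
ES_Task 7 = max(EF_Task 2=17, EF_Task 4=29, EF_Task 5=32, EF_Task 6=31) = 32; EF_Task 7 = 32+9 = 41
Expected project duration μ = 41 days. Critical path: Task 1 → Task 3 → Task 5 → Task 7.

Variances on critical path: σ²_Task 1=1.778, σ²_Task 3=1.000, σ²_Task 5=11.111, σ²_Task 7=7.111.
Largest is σ²_Task 5 = 11.111.

Task 5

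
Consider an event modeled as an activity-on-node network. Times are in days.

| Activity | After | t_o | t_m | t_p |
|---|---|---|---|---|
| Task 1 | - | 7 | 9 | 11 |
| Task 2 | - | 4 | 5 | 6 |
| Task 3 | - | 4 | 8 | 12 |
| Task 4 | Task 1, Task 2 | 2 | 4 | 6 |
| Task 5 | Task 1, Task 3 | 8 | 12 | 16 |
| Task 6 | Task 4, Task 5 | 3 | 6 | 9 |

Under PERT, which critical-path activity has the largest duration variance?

te_Task 1 = (7 + 4·9 + 11)/6 = 54/6 = 9; σ²_Task 1 = ((11−7)/6)² = 0.444
te_Task 2 = (4 + 4·5 + 6)/6 = 30/6 = 5; σ²_Task 2 = ((6−4)/6)² = 0.111
te_Task 3 = (4 + 4·8 + 12)/6 = 48/6 = 8; σ²_Task 3 = ((12−4)/6)² = 1.778
te_Task 4 = (2 + 4·4 + 6)/6 = 24/6 = 4; σ²_Task 4 = ((6−2)/6)² = 0.444
te_Task 5 = (8 + 4·12 + 16)/6 = 72/6 = 12; σ²_Task 5 = ((16−8)/6)² = 1.778
te_Task 6 = (3 + 4·6 + 9)/6 = 36/6 = 6; σ²_Task 6 = ((9−3)/6)² = 1.000

Forward pass:
ES_Task 1 = 0; EF_Task 1 = 9
ES_Task 2 = 0; EF_Task 2 = 5
ES_Task 3 = 0; EF_Task 3 = 8
ES_Task 4 = max(EF_Task 1=9, EF_Task 2=5) = 9; EF_Task 4 = 9+4 = 13
ES_Task 5 = max(EF_Task 1=9, EF_Task 3=8) = 9; EF_Task 5 = 9+12 = 21
ES_Task 6 = max(EF_Task 4=13, EF_Task 5=21) = 21; EF_Task 6 = 21+6 = 27
Expected project duration μ = 27 days. Critical path: Task 1 → Task 5 → Task 6.

Variances on critical path: σ²_Task 1=0.444, σ²_Task 5=1.778, σ²_Task 6=1.000.
Largest is σ²_Task 5 = 1.778.

Task 5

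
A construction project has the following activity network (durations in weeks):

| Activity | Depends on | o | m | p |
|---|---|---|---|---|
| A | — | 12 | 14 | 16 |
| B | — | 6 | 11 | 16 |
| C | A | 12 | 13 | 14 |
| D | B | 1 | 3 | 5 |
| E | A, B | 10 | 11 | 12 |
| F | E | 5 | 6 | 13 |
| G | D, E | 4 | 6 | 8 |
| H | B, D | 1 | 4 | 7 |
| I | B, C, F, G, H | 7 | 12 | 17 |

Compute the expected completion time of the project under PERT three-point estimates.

44 weeks

te_A = (12 + 4·14 + 16)/6 = 84/6 = 14
te_B = (6 + 4·11 + 16)/6 = 66/6 = 11
te_C = (12 + 4·13 + 14)/6 = 78/6 = 13
te_D = (1 + 4·3 + 5)/6 = 18/6 = 3
te_E = (10 + 4·11 + 12)/6 = 66/6 = 11
te_F = (5 + 4·6 + 13)/6 = 42/6 = 7
te_G = (4 + 4·6 + 8)/6 = 36/6 = 6
te_H = (1 + 4·4 + 7)/6 = 24/6 = 4
te_I = (7 + 4·12 + 17)/6 = 72/6 = 12

Forward pass:
ES_A = 0; EF_A = 14
ES_B = 0; EF_B = 11
ES_C = 14; EF_C = 14+13 = 27
ES_D = 11; EF_D = 11+3 = 14
ES_E = max(EF_A=14, EF_B=11) = 14; EF_E = 14+11 = 25
ES_F = 25; EF_F = 25+7 = 32
ES_G = max(EF_D=14, EF_E=25) = 25; EF_G = 25+6 = 31
ES_H = max(EF_B=11, EF_D=14) = 14; EF_H = 14+4 = 18
ES_I = max(EF_B=11, EF_C=27, EF_F=32, EF_G=31, EF_H=18) = 32; EF_I = 32+12 = 44
Expected project duration μ = 44 weeks. Critical path: A → E → F → I.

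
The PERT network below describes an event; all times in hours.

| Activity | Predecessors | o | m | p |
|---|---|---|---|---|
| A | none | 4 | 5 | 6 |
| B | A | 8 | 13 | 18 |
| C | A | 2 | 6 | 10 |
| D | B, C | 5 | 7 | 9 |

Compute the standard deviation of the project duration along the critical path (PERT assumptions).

1.83 hours

te_A = (4 + 4·5 + 6)/6 = 30/6 = 5; σ²_A = ((6−4)/6)² = 0.111
te_B = (8 + 4·13 + 18)/6 = 78/6 = 13; σ²_B = ((18−8)/6)² = 2.778
te_C = (2 + 4·6 + 10)/6 = 36/6 = 6; σ²_C = ((10−2)/6)² = 1.778
te_D = (5 + 4·7 + 9)/6 = 42/6 = 7; σ²_D = ((9−5)/6)² = 0.444

Forward pass:
ES_A = 0; EF_A = 5
ES_B = 5; EF_B = 5+13 = 18
ES_C = 5; EF_C = 5+6 = 11
ES_D = max(EF_B=18, EF_C=11) = 18; EF_D = 18+7 = 25
Expected project duration μ = 25 hours. Critical path: A → B → D.

Variance along critical path = 0.111 + 2.778 + 0.444 = 3.333
σ = √3.333 = 1.826 hours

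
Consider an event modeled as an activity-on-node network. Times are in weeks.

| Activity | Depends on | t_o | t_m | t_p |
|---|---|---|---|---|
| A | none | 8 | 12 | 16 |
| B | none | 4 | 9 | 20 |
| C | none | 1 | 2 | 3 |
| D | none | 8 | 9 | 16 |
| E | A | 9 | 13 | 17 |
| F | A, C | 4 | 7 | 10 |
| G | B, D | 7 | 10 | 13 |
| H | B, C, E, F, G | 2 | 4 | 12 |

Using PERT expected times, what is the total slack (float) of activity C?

te_A = (8 + 4·12 + 16)/6 = 72/6 = 12
te_B = (4 + 4·9 + 20)/6 = 60/6 = 10
te_C = (1 + 4·2 + 3)/6 = 12/6 = 2
te_D = (8 + 4·9 + 16)/6 = 60/6 = 10
te_E = (9 + 4·13 + 17)/6 = 78/6 = 13
te_F = (4 + 4·7 + 10)/6 = 42/6 = 7
te_G = (7 + 4·10 + 13)/6 = 60/6 = 10
te_H = (2 + 4·4 + 12)/6 = 30/6 = 5

Forward pass:
ES_A = 0; EF_A = 12
ES_B = 0; EF_B = 10
ES_C = 0; EF_C = 2
ES_D = 0; EF_D = 10
ES_E = 12; EF_E = 12+13 = 25
ES_F = max(EF_A=12, EF_C=2) = 12; EF_F = 12+7 = 19
ES_G = max(EF_B=10, EF_D=10) = 10; EF_G = 10+10 = 20
ES_H = max(EF_B=10, EF_C=2, EF_E=25, EF_F=19, EF_G=20) = 25; EF_H = 25+5 = 30
Expected project duration μ = 30 weeks. Critical path: A → E → H.

Backward pass:
LF_H = 30; LS_H = 30−5 = 25
LF_G = LS_H = 25; LS_G = 25−10 = 15
LF_F = LS_H = 25; LS_F = 25−7 = 18
LF_E = LS_H = 25; LS_E = 25−13 = 12
LF_D = LS_G = 15; LS_D = 15−10 = 5
LF_C = min(LS_F=18, LS_H=25) = 18; LS_C = 18−2 = 16
LF_B = min(LS_G=15, LS_H=25) = 15; LS_B = 15−10 = 5
LF_A = min(LS_E=12, LS_F=18) = 12; LS_A = 12−12 = 0
Slack_C = LS_C − ES_C = 16 − 0 = 16

16 weeks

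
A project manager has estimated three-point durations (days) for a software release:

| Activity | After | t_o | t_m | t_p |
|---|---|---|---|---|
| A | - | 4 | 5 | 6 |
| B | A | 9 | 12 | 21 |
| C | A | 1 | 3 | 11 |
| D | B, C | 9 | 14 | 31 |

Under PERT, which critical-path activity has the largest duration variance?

D

te_A = (4 + 4·5 + 6)/6 = 30/6 = 5; σ²_A = ((6−4)/6)² = 0.111
te_B = (9 + 4·12 + 21)/6 = 78/6 = 13; σ²_B = ((21−9)/6)² = 4.000
te_C = (1 + 4·3 + 11)/6 = 24/6 = 4; σ²_C = ((11−1)/6)² = 2.778
te_D = (9 + 4·14 + 31)/6 = 96/6 = 16; σ²_D = ((31−9)/6)² = 13.444

Forward pass:
ES_A = 0; EF_A = 5
ES_B = 5; EF_B = 5+13 = 18
ES_C = 5; EF_C = 5+4 = 9
ES_D = max(EF_B=18, EF_C=9) = 18; EF_D = 18+16 = 34
Expected project duration μ = 34 days. Critical path: A → B → D.

Variances on critical path: σ²_A=0.111, σ²_B=4.000, σ²_D=13.444.
Largest is σ²_D = 13.444.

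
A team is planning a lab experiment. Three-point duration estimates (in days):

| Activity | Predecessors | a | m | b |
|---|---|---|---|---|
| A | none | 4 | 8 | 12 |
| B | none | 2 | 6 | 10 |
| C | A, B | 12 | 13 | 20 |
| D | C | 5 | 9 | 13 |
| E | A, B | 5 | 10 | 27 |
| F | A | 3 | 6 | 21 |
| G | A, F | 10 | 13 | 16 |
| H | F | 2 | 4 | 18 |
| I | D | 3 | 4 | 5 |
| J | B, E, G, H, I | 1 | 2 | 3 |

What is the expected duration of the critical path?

37 days

te_A = (4 + 4·8 + 12)/6 = 48/6 = 8
te_B = (2 + 4·6 + 10)/6 = 36/6 = 6
te_C = (12 + 4·13 + 20)/6 = 84/6 = 14
te_D = (5 + 4·9 + 13)/6 = 54/6 = 9
te_E = (5 + 4·10 + 27)/6 = 72/6 = 12
te_F = (3 + 4·6 + 21)/6 = 48/6 = 8
te_G = (10 + 4·13 + 16)/6 = 78/6 = 13
te_H = (2 + 4·4 + 18)/6 = 36/6 = 6
te_I = (3 + 4·4 + 5)/6 = 24/6 = 4
te_J = (1 + 4·2 + 3)/6 = 12/6 = 2

Forward pass:
ES_A = 0; EF_A = 8
ES_B = 0; EF_B = 6
ES_C = max(EF_A=8, EF_B=6) = 8; EF_C = 8+14 = 22
ES_D = 22; EF_D = 22+9 = 31
ES_E = max(EF_A=8, EF_B=6) = 8; EF_E = 8+12 = 20
ES_F = 8; EF_F = 8+8 = 16
ES_G = max(EF_A=8, EF_F=16) = 16; EF_G = 16+13 = 29
ES_H = 16; EF_H = 16+6 = 22
ES_I = 31; EF_I = 31+4 = 35
ES_J = max(EF_B=6, EF_E=20, EF_G=29, EF_H=22, EF_I=35) = 35; EF_J = 35+2 = 37
Expected project duration μ = 37 days. Critical path: A → C → D → I → J.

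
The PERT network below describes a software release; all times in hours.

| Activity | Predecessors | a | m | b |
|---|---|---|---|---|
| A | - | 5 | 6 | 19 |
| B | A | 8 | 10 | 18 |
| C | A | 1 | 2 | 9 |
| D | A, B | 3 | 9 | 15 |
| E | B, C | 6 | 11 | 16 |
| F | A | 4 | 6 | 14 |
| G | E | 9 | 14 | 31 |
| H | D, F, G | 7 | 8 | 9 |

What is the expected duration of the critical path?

54 hours

te_A = (5 + 4·6 + 19)/6 = 48/6 = 8
te_B = (8 + 4·10 + 18)/6 = 66/6 = 11
te_C = (1 + 4·2 + 9)/6 = 18/6 = 3
te_D = (3 + 4·9 + 15)/6 = 54/6 = 9
te_E = (6 + 4·11 + 16)/6 = 66/6 = 11
te_F = (4 + 4·6 + 14)/6 = 42/6 = 7
te_G = (9 + 4·14 + 31)/6 = 96/6 = 16
te_H = (7 + 4·8 + 9)/6 = 48/6 = 8

Forward pass:
ES_A = 0; EF_A = 8
ES_B = 8; EF_B = 8+11 = 19
ES_C = 8; EF_C = 8+3 = 11
ES_D = max(EF_A=8, EF_B=19) = 19; EF_D = 19+9 = 28
ES_E = max(EF_B=19, EF_C=11) = 19; EF_E = 19+11 = 30
ES_F = 8; EF_F = 8+7 = 15
ES_G = 30; EF_G = 30+16 = 46
ES_H = max(EF_D=28, EF_F=15, EF_G=46) = 46; EF_H = 46+8 = 54
Expected project duration μ = 54 hours. Critical path: A → B → E → G → H.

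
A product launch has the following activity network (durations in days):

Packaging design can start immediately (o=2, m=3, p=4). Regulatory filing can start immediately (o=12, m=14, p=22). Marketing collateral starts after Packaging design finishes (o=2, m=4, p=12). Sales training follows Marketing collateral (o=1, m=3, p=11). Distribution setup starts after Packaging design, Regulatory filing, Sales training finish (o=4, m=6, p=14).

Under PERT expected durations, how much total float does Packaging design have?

3 days

te_Packaging design = (2 + 4·3 + 4)/6 = 18/6 = 3
te_Regulatory filing = (12 + 4·14 + 22)/6 = 90/6 = 15
te_Marketing collateral = (2 + 4·4 + 12)/6 = 30/6 = 5
te_Sales training = (1 + 4·3 + 11)/6 = 24/6 = 4
te_Distribution setup = (4 + 4·6 + 14)/6 = 42/6 = 7

Forward pass:
ES_Packaging design = 0; EF_Packaging design = 3
ES_Regulatory filing = 0; EF_Regulatory filing = 15
ES_Marketing collateral = 3; EF_Marketing collateral = 3+5 = 8
ES_Sales training = 8; EF_Sales training = 8+4 = 12
ES_Distribution setup = max(EF_Packaging design=3, EF_Regulatory filing=15, EF_Sales training=12) = 15; EF_Distribution setup = 15+7 = 22
Expected project duration μ = 22 days. Critical path: Regulatory filing → Distribution setup.

Backward pass:
LF_Distribution setup = 22; LS_Distribution setup = 22−7 = 15
LF_Sales training = LS_Distribution setup = 15; LS_Sales training = 15−4 = 11
LF_Marketing collateral = LS_Sales training = 11; LS_Marketing collateral = 11−5 = 6
LF_Regulatory filing = LS_Distribution setup = 15; LS_Regulatory filing = 15−15 = 0
LF_Packaging design = min(LS_Marketing collateral=6, LS_Distribution setup=15) = 6; LS_Packaging design = 6−3 = 3
Slack_Packaging design = LS_Packaging design − ES_Packaging design = 3 − 0 = 3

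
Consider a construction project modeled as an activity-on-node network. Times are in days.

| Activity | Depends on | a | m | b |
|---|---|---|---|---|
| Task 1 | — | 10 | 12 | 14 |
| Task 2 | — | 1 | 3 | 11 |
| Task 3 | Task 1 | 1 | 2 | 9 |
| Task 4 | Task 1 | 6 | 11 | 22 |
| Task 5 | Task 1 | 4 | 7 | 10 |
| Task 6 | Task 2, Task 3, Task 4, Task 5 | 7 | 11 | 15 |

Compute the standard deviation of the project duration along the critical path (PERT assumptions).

te_Task 1 = (10 + 4·12 + 14)/6 = 72/6 = 12; σ²_Task 1 = ((14−10)/6)² = 0.444
te_Task 2 = (1 + 4·3 + 11)/6 = 24/6 = 4; σ²_Task 2 = ((11−1)/6)² = 2.778
te_Task 3 = (1 + 4·2 + 9)/6 = 18/6 = 3; σ²_Task 3 = ((9−1)/6)² = 1.778
te_Task 4 = (6 + 4·11 + 22)/6 = 72/6 = 12; σ²_Task 4 = ((22−6)/6)² = 7.111
te_Task 5 = (4 + 4·7 + 10)/6 = 42/6 = 7; σ²_Task 5 = ((10−4)/6)² = 1.000
te_Task 6 = (7 + 4·11 + 15)/6 = 66/6 = 11; σ²_Task 6 = ((15−7)/6)² = 1.778

Forward pass:
ES_Task 1 = 0; EF_Task 1 = 12
ES_Task 2 = 0; EF_Task 2 = 4
ES_Task 3 = 12; EF_Task 3 = 12+3 = 15
ES_Task 4 = 12; EF_Task 4 = 12+12 = 24
ES_Task 5 = 12; EF_Task 5 = 12+7 = 19
ES_Task 6 = max(EF_Task 2=4, EF_Task 3=15, EF_Task 4=24, EF_Task 5=19) = 24; EF_Task 6 = 24+11 = 35
Expected project duration μ = 35 days. Critical path: Task 1 → Task 4 → Task 6.

Variance along critical path = 0.444 + 7.111 + 1.778 = 9.333
σ = √9.333 = 3.055 days

3.06 days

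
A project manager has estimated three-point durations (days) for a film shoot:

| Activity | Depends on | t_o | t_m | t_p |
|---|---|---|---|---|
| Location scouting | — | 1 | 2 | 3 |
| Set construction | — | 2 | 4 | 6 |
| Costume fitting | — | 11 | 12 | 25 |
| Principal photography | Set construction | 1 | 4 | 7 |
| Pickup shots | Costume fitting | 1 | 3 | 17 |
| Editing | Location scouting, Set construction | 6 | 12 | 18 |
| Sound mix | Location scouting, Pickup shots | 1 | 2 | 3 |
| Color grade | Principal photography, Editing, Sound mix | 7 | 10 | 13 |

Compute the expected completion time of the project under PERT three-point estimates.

31 days

te_Location scouting = (1 + 4·2 + 3)/6 = 12/6 = 2
te_Set construction = (2 + 4·4 + 6)/6 = 24/6 = 4
te_Costume fitting = (11 + 4·12 + 25)/6 = 84/6 = 14
te_Principal photography = (1 + 4·4 + 7)/6 = 24/6 = 4
te_Pickup shots = (1 + 4·3 + 17)/6 = 30/6 = 5
te_Editing = (6 + 4·12 + 18)/6 = 72/6 = 12
te_Sound mix = (1 + 4·2 + 3)/6 = 12/6 = 2
te_Color grade = (7 + 4·10 + 13)/6 = 60/6 = 10

Forward pass:
ES_Location scouting = 0; EF_Location scouting = 2
ES_Set construction = 0; EF_Set construction = 4
ES_Costume fitting = 0; EF_Costume fitting = 14
ES_Principal photography = 4; EF_Principal photography = 4+4 = 8
ES_Pickup shots = 14; EF_Pickup shots = 14+5 = 19
ES_Editing = max(EF_Location scouting=2, EF_Set construction=4) = 4; EF_Editing = 4+12 = 16
ES_Sound mix = max(EF_Location scouting=2, EF_Pickup shots=19) = 19; EF_Sound mix = 19+2 = 21
ES_Color grade = max(EF_Principal photography=8, EF_Editing=16, EF_Sound mix=21) = 21; EF_Color grade = 21+10 = 31
Expected project duration μ = 31 days. Critical path: Costume fitting → Pickup shots → Sound mix → Color grade.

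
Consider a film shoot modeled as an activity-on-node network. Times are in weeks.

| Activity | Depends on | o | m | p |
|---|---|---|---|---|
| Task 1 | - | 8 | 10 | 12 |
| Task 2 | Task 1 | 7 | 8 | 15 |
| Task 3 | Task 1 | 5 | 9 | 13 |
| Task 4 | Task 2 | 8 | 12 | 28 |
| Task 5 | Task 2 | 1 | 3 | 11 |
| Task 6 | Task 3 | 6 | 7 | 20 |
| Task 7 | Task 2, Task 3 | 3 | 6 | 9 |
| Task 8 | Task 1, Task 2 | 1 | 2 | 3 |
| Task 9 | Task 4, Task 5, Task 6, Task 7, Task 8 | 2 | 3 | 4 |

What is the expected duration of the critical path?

36 weeks

te_Task 1 = (8 + 4·10 + 12)/6 = 60/6 = 10
te_Task 2 = (7 + 4·8 + 15)/6 = 54/6 = 9
te_Task 3 = (5 + 4·9 + 13)/6 = 54/6 = 9
te_Task 4 = (8 + 4·12 + 28)/6 = 84/6 = 14
te_Task 5 = (1 + 4·3 + 11)/6 = 24/6 = 4
te_Task 6 = (6 + 4·7 + 20)/6 = 54/6 = 9
te_Task 7 = (3 + 4·6 + 9)/6 = 36/6 = 6
te_Task 8 = (1 + 4·2 + 3)/6 = 12/6 = 2
te_Task 9 = (2 + 4·3 + 4)/6 = 18/6 = 3

Forward pass:
ES_Task 1 = 0; EF_Task 1 = 10
ES_Task 2 = 10; EF_Task 2 = 10+9 = 19
ES_Task 3 = 10; EF_Task 3 = 10+9 = 19
ES_Task 4 = 19; EF_Task 4 = 19+14 = 33
ES_Task 5 = 19; EF_Task 5 = 19+4 = 23
ES_Task 6 = 19; EF_Task 6 = 19+9 = 28
ES_Task 7 = max(EF_Task 2=19, EF_Task 3=19) = 19; EF_Task 7 = 19+6 = 25
ES_Task 8 = max(EF_Task 1=10, EF_Task 2=19) = 19; EF_Task 8 = 19+2 = 21
ES_Task 9 = max(EF_Task 4=33, EF_Task 5=23, EF_Task 6=28, EF_Task 7=25, EF_Task 8=21) = 33; EF_Task 9 = 33+3 = 36
Expected project duration μ = 36 weeks. Critical path: Task 1 → Task 2 → Task 4 → Task 9.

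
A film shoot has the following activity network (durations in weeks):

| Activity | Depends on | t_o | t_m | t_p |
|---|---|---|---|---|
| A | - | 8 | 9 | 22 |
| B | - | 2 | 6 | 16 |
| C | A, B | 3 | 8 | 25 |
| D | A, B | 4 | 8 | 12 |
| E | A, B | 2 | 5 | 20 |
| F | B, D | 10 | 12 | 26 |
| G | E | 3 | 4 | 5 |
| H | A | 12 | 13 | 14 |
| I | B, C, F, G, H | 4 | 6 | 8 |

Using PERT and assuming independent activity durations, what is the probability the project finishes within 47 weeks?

0.981

te_A = (8 + 4·9 + 22)/6 = 66/6 = 11; σ²_A = ((22−8)/6)² = 5.444
te_B = (2 + 4·6 + 16)/6 = 42/6 = 7; σ²_B = ((16−2)/6)² = 5.444
te_C = (3 + 4·8 + 25)/6 = 60/6 = 10; σ²_C = ((25−3)/6)² = 13.444
te_D = (4 + 4·8 + 12)/6 = 48/6 = 8; σ²_D = ((12−4)/6)² = 1.778
te_E = (2 + 4·5 + 20)/6 = 42/6 = 7; σ²_E = ((20−2)/6)² = 9.000
te_F = (10 + 4·12 + 26)/6 = 84/6 = 14; σ²_F = ((26−10)/6)² = 7.111
te_G = (3 + 4·4 + 5)/6 = 24/6 = 4; σ²_G = ((5−3)/6)² = 0.111
te_H = (12 + 4·13 + 14)/6 = 78/6 = 13; σ²_H = ((14−12)/6)² = 0.111
te_I = (4 + 4·6 + 8)/6 = 36/6 = 6; σ²_I = ((8−4)/6)² = 0.444

Forward pass:
ES_A = 0; EF_A = 11
ES_B = 0; EF_B = 7
ES_C = max(EF_A=11, EF_B=7) = 11; EF_C = 11+10 = 21
ES_D = max(EF_A=11, EF_B=7) = 11; EF_D = 11+8 = 19
ES_E = max(EF_A=11, EF_B=7) = 11; EF_E = 11+7 = 18
ES_F = max(EF_B=7, EF_D=19) = 19; EF_F = 19+14 = 33
ES_G = 18; EF_G = 18+4 = 22
ES_H = 11; EF_H = 11+13 = 24
ES_I = max(EF_B=7, EF_C=21, EF_F=33, EF_G=22, EF_H=24) = 33; EF_I = 33+6 = 39
Expected project duration μ = 39 weeks. Critical path: A → D → F → I.

Variance along critical path = 5.444 + 1.778 + 7.111 + 0.444 = 14.778; σ = √14.778 = 3.844 weeks.
Z = (47 − 39) / 3.844 = 2.081
P(T ≤ 47) = Φ(2.081) ≈ 0.981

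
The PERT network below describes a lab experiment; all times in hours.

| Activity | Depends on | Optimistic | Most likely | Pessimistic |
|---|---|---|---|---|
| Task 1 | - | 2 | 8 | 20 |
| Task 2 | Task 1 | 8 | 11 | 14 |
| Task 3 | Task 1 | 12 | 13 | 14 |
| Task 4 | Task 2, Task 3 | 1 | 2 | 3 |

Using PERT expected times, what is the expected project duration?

24 hours

te_Task 1 = (2 + 4·8 + 20)/6 = 54/6 = 9
te_Task 2 = (8 + 4·11 + 14)/6 = 66/6 = 11
te_Task 3 = (12 + 4·13 + 14)/6 = 78/6 = 13
te_Task 4 = (1 + 4·2 + 3)/6 = 12/6 = 2

Forward pass:
ES_Task 1 = 0; EF_Task 1 = 9
ES_Task 2 = 9; EF_Task 2 = 9+11 = 20
ES_Task 3 = 9; EF_Task 3 = 9+13 = 22
ES_Task 4 = max(EF_Task 2=20, EF_Task 3=22) = 22; EF_Task 4 = 22+2 = 24
Expected project duration μ = 24 hours. Critical path: Task 1 → Task 3 → Task 4.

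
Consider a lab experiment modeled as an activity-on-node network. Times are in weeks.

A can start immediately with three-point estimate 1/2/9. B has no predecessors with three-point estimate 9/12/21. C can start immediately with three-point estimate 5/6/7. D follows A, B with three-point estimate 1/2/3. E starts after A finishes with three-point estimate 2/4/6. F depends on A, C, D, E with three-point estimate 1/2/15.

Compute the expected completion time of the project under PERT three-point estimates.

te_A = (1 + 4·2 + 9)/6 = 18/6 = 3
te_B = (9 + 4·12 + 21)/6 = 78/6 = 13
te_C = (5 + 4·6 + 7)/6 = 36/6 = 6
te_D = (1 + 4·2 + 3)/6 = 12/6 = 2
te_E = (2 + 4·4 + 6)/6 = 24/6 = 4
te_F = (1 + 4·2 + 15)/6 = 24/6 = 4

Forward pass:
ES_A = 0; EF_A = 3
ES_B = 0; EF_B = 13
ES_C = 0; EF_C = 6
ES_D = max(EF_A=3, EF_B=13) = 13; EF_D = 13+2 = 15
ES_E = 3; EF_E = 3+4 = 7
ES_F = max(EF_A=3, EF_C=6, EF_D=15, EF_E=7) = 15; EF_F = 15+4 = 19
Expected project duration μ = 19 weeks. Critical path: B → D → F.

19 weeks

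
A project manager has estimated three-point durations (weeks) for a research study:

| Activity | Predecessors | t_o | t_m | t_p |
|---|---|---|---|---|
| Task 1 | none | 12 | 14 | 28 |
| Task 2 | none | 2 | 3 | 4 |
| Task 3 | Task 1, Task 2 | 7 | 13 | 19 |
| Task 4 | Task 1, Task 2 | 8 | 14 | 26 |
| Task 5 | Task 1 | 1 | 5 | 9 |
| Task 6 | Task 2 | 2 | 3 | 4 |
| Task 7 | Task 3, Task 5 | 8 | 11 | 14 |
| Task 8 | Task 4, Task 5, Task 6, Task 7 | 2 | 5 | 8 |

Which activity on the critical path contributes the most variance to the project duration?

Task 1

te_Task 1 = (12 + 4·14 + 28)/6 = 96/6 = 16; σ²_Task 1 = ((28−12)/6)² = 7.111
te_Task 2 = (2 + 4·3 + 4)/6 = 18/6 = 3; σ²_Task 2 = ((4−2)/6)² = 0.111
te_Task 3 = (7 + 4·13 + 19)/6 = 78/6 = 13; σ²_Task 3 = ((19−7)/6)² = 4.000
te_Task 4 = (8 + 4·14 + 26)/6 = 90/6 = 15; σ²_Task 4 = ((26−8)/6)² = 9.000
te_Task 5 = (1 + 4·5 + 9)/6 = 30/6 = 5; σ²_Task 5 = ((9−1)/6)² = 1.778
te_Task 6 = (2 + 4·3 + 4)/6 = 18/6 = 3; σ²_Task 6 = ((4−2)/6)² = 0.111
te_Task 7 = (8 + 4·11 + 14)/6 = 66/6 = 11; σ²_Task 7 = ((14−8)/6)² = 1.000
te_Task 8 = (2 + 4·5 + 8)/6 = 30/6 = 5; σ²_Task 8 = ((8−2)/6)² = 1.000

Forward pass:
ES_Task 1 = 0; EF_Task 1 = 16
ES_Task 2 = 0; EF_Task 2 = 3
ES_Task 3 = max(EF_Task 1=16, EF_Task 2=3) = 16; EF_Task 3 = 16+13 = 29
ES_Task 4 = max(EF_Task 1=16, EF_Task 2=3) = 16; EF_Task 4 = 16+15 = 31
ES_Task 5 = 16; EF_Task 5 = 16+5 = 21
ES_Task 6 = 3; EF_Task 6 = 3+3 = 6
ES_Task 7 = max(EF_Task 3=29, EF_Task 5=21) = 29; EF_Task 7 = 29+11 = 40
ES_Task 8 = max(EF_Task 4=31, EF_Task 5=21, EF_Task 6=6, EF_Task 7=40) = 40; EF_Task 8 = 40+5 = 45
Expected project duration μ = 45 weeks. Critical path: Task 1 → Task 3 → Task 7 → Task 8.

Variances on critical path: σ²_Task 1=7.111, σ²_Task 3=4.000, σ²_Task 7=1.000, σ²_Task 8=1.000.
Largest is σ²_Task 1 = 7.111.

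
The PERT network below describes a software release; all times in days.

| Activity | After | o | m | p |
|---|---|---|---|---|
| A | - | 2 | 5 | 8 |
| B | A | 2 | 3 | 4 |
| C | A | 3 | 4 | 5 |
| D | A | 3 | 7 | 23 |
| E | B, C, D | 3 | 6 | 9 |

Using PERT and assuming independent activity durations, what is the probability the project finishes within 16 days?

0.135

te_A = (2 + 4·5 + 8)/6 = 30/6 = 5; σ²_A = ((8−2)/6)² = 1.000
te_B = (2 + 4·3 + 4)/6 = 18/6 = 3; σ²_B = ((4−2)/6)² = 0.111
te_C = (3 + 4·4 + 5)/6 = 24/6 = 4; σ²_C = ((5−3)/6)² = 0.111
te_D = (3 + 4·7 + 23)/6 = 54/6 = 9; σ²_D = ((23−3)/6)² = 11.111
te_E = (3 + 4·6 + 9)/6 = 36/6 = 6; σ²_E = ((9−3)/6)² = 1.000

Forward pass:
ES_A = 0; EF_A = 5
ES_B = 5; EF_B = 5+3 = 8
ES_C = 5; EF_C = 5+4 = 9
ES_D = 5; EF_D = 5+9 = 14
ES_E = max(EF_B=8, EF_C=9, EF_D=14) = 14; EF_E = 14+6 = 20
Expected project duration μ = 20 days. Critical path: A → D → E.

Variance along critical path = 1.000 + 11.111 + 1.000 = 13.111; σ = √13.111 = 3.621 days.
Z = (16 − 20) / 3.621 = -1.105
P(T ≤ 16) = Φ(-1.105) ≈ 0.135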